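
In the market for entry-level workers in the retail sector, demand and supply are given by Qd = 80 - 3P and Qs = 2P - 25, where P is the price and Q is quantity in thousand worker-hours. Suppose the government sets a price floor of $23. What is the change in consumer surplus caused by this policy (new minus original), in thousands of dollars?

In a free market, 80 - 3P = 2P - 25 gives the equilibrium P* = 21, Q* = 17.
Because the floor (23) lies above the market-clearing price, it is binding.
At P = 23: Qd = 80 - 3·23 = 11 and Qs = 2·23 - 25 = 21.
Consumer surplus without the control is ½ · (80/3 - 21) · 17 = 289/6.
With the floor, consumers buy 11 units at 23, so CS = ½ · (80/3 - 23) · 11 = 121/6.
Change in consumer surplus = 121/6 - 289/6 = -28.

-28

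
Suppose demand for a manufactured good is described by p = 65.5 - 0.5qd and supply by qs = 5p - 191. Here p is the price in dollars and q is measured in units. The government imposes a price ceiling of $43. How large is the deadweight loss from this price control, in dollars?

78.75

Rearranging demand gives qd = 131 - 2p. In a free market, 131 - 2p = 5p - 191 gives the equilibrium p* = 46, q* = 39.
Because the ceiling (43) lies below the market-clearing price, it is binding.
At p = 43: qd = 131 - 2·43 = 45 and qs = 5·43 - 191 = 24.
Quantity traded falls to 24. At q = 24 the demand price is (131 - 24)/2 = 53.5 and the supply price is (191 + 24)/5 = 43.
Deadweight loss = ½ · (53.5 - 43) · (39 - 24) = ½ · 10.5 · 15 = 78.75.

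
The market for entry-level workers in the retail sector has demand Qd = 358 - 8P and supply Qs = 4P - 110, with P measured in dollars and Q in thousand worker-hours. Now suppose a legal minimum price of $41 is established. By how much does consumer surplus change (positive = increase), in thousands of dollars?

In a free market, 358 - 8P = 4P - 110 gives the equilibrium P* = 39, Q* = 46.
Since 41 > 39, the floor is binding.
At P = 41: Qd = 358 - 8·41 = 30 and Qs = 4·41 - 110 = 54.
Consumer surplus without the control is ½ · (44.75 - 39) · 46 = 132.25.
With the floor, consumers buy 30 units at 41, so CS = ½ · (44.75 - 41) · 30 = 56.25.
Change in consumer surplus = 56.25 - 132.25 = -76.

-76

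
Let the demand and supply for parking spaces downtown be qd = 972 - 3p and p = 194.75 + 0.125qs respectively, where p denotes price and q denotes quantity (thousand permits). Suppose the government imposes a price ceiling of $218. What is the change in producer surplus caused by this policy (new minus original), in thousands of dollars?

-2808

Rearranging supply gives qs = 8p - 1558. Equilibrium: 972 - 3p = 8p - 1558, so 2530 = 11p and p* = 230, q* = 282.
The ceiling of 218 is below the equilibrium price 230, so it binds.
At p = 218: qd = 972 - 3·218 = 318 and qs = 8·218 - 1558 = 186.
Producer surplus without the control is ½ · (230 - 194.75) · 282 = 4970.25.
With the ceiling, producers sell 186 units at 218, so PS = ½ · (218 - 194.75) · 186 = 2162.25.
Change in producer surplus = 2162.25 - 4970.25 = -2808.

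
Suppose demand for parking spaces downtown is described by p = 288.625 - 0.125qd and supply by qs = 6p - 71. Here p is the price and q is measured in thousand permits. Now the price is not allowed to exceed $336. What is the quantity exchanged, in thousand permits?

Rearranging demand gives qd = 2309 - 8p. Without the control the market clears where 2309 - 8p = 6p - 71, i.e. p* = 170 and q* = 949.
Since 336 is above p* = 170, the ceiling does not bind and the free-market outcome prevails.

949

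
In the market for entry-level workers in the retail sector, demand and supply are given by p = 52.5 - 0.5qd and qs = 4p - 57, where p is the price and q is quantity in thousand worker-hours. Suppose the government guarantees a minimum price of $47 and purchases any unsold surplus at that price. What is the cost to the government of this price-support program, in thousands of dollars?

Rearranging demand gives qd = 105 - 2p. Equilibrium: 105 - 2p = 4p - 57, so 162 = 6p and p* = 27, q* = 51.
Because the floor (47) lies above the market-clearing price, it is binding.
At p = 47: qd = 105 - 2·47 = 11 and qs = 4·47 - 57 = 131.
Surplus = qs - qd = 120.
Government expenditure = surplus × support price = 120 × 47 = 5640.

5640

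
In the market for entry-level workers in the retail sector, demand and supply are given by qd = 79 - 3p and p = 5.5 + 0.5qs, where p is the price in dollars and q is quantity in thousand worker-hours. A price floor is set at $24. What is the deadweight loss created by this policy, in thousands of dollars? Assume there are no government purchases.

135

Rearranging supply gives qs = 2p - 11. Without the control the market clears where 79 - 3p = 2p - 11, i.e. p* = 18 and q* = 25.
The floor of 24 is above the equilibrium price 18, so it binds.
At p = 24: qd = 79 - 3·24 = 7 and qs = 2·24 - 11 = 37.
Quantity traded falls to 7. At q = 7 the demand price is (79 - 7)/3 = 24 and the supply price is (11 + 7)/2 = 9.
Deadweight loss = ½ · (24 - 9) · (25 - 7) = ½ · 15 · 18 = 135.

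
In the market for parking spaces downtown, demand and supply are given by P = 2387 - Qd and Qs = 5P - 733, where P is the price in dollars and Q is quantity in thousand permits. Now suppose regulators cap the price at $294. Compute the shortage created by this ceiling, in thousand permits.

1356

Rearranging demand gives Qd = 2387 - P. Without the control the market clears where 2387 - P = 5P - 733, i.e. P* = 520 and Q* = 1867.
Because the ceiling (294) lies below the market-clearing price, it is binding.
At P = 294: Qd = 2387 - 294 = 2093 and Qs = 5·294 - 733 = 737.
Shortage = Qd - Qs = 2093 - 737 = 1356.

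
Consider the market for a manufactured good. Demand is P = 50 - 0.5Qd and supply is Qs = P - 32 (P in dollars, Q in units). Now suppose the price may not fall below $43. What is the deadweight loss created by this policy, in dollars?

Rearranging demand gives Qd = 100 - 2P. Setting quantity demanded equal to quantity supplied, 100 - 2P = P - 32, gives P* = 44 and Q* = 12.
Since 43 is below P* = 44, the floor does not bind and the free-market outcome prevails.
Since the control does not bind, no trades are prevented and deadweight loss is zero.

0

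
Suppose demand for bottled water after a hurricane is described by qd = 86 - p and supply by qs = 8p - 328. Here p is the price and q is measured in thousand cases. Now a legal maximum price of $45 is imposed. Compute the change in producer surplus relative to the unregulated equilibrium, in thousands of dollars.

-36

In a free market, 86 - p = 8p - 328 gives the equilibrium p* = 46, q* = 40.
The ceiling of 45 is below the equilibrium price 46, so it binds.
At p = 45: qd = 86 - 45 = 41 and qs = 8·45 - 328 = 32.
Producer surplus without the control is ½ · (46 - 41) · 40 = 100.
With the ceiling, producers sell 32 units at 45, so PS = ½ · (45 - 41) · 32 = 64.
Change in producer surplus = 64 - 100 = -36.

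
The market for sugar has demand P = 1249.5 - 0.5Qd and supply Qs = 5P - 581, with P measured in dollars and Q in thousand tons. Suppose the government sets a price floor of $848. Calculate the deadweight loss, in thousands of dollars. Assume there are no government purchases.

Rearranging demand gives Qd = 2499 - 2P. Setting quantity demanded equal to quantity supplied, 2499 - 2P = 5P - 581, gives P* = 440 and Q* = 1619.
Because the floor (848) lies above the market-clearing price, it is binding.
At P = 848: Qd = 2499 - 2·848 = 803 and Qs = 5·848 - 581 = 3659.
Quantity traded falls to 803. At Q = 803 the demand price is (2499 - 803)/2 = 848 and the supply price is (581 + 803)/5 = 276.8.
Deadweight loss = ½ · (848 - 276.8) · (1619 - 803) = ½ · 571.2 · 816 = 233049.6.

233049.6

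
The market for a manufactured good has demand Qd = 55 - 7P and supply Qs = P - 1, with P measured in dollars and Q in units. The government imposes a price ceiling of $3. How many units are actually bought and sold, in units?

Without the control the market clears where 55 - 7P = P - 1, i.e. P* = 7 and Q* = 6.
Since 3 < 7, the ceiling is binding.
At P = 3: Qd = 55 - 7·3 = 34 and Qs = 3 - 1 = 2.
The quantity actually transacted is the short side, supply: 2.

2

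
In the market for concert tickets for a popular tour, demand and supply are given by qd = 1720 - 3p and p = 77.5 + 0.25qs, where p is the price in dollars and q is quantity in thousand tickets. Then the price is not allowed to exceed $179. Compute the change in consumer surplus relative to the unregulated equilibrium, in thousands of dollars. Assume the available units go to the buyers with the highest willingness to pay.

12210

Rearranging supply gives qs = 4p - 310. Setting quantity demanded equal to quantity supplied, 1720 - 3p = 4p - 310, gives p* = 290 and q* = 850.
Because the ceiling (179) lies below the market-clearing price, it is binding.
At p = 179: qd = 1720 - 3·179 = 1183 and qs = 4·179 - 310 = 406.
Consumer surplus without the control is ½ · (1720/3 - 290) · 850 = 361250/3.
With the ceiling, 406 units are sold at 179 (assume they go to the highest-value buyers). The demand price at q = 406 is 438, so CS = ½ · [(1720/3 - 179) + (438 - 179)] · 406 = 397880/3.
Change in consumer surplus = 397880/3 - 361250/3 = 12210.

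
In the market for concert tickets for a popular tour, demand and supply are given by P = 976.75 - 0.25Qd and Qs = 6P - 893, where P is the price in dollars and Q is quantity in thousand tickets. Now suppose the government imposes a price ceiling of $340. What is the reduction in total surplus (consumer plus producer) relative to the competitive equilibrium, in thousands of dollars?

147000

Rearranging demand gives Qd = 3907 - 4P. Equilibrium: 3907 - 4P = 6P - 893, so 4800 = 10P and P* = 480, Q* = 1987.
Because the ceiling (340) lies below the market-clearing price, it is binding.
At P = 340: Qd = 3907 - 4·340 = 2547 and Qs = 6·340 - 893 = 1147.
Quantity traded falls to 1147. At Q = 1147 the demand price is (3907 - 1147)/4 = 690 and the supply price is (893 + 1147)/6 = 340.
Deadweight loss = ½ · (690 - 340) · (1987 - 1147) = ½ · 350 · 840 = 147000.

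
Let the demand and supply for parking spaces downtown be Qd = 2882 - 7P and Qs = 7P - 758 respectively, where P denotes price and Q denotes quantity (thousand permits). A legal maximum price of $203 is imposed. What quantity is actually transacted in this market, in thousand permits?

663

In a free market, 2882 - 7P = 7P - 758 gives the equilibrium P* = 260, Q* = 1062.
Because the ceiling (203) lies below the market-clearing price, it is binding.
At P = 203: Qd = 2882 - 7·203 = 1461 and Qs = 7·203 - 758 = 663.
The quantity actually transacted is the short side, supply: 663.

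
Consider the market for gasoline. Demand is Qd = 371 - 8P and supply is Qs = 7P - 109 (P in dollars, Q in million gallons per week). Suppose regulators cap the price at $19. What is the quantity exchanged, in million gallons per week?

24

In a free market, 371 - 8P = 7P - 109 gives the equilibrium P* = 32, Q* = 115.
Since 19 < 32, the ceiling is binding.
At P = 19: Qd = 371 - 8·19 = 219 and Qs = 7·19 - 109 = 24.
The quantity actually transacted is the short side, supply: 24.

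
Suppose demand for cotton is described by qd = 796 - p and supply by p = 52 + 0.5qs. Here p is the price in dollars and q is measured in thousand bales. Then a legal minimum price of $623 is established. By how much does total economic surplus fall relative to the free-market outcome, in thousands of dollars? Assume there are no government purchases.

Rearranging supply gives qs = 2p - 104. Equilibrium: 796 - p = 2p - 104, so 900 = 3p and p* = 300, q* = 496.
The floor of 623 is above the equilibrium price 300, so it binds.
At p = 623: qd = 796 - 623 = 173 and qs = 2·623 - 104 = 1142.
Quantity traded falls to 173. At q = 173 the demand price is 796 - 173 = 623 and the supply price is (104 + 173)/2 = 138.5.
Deadweight loss = ½ · (623 - 138.5) · (496 - 173) = ½ · 484.5 · 323 = 78246.75.

78246.75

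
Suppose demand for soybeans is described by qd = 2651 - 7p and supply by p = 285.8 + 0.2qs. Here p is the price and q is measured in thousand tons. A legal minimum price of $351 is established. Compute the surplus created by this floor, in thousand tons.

132

Rearranging supply gives qs = 5p - 1429. Setting quantity demanded equal to quantity supplied, 2651 - 7p = 5p - 1429, gives p* = 340 and q* = 271.
Since 351 > 340, the floor is binding.
At p = 351: qd = 2651 - 7·351 = 194 and qs = 5·351 - 1429 = 326.
Surplus = qs - qd = 326 - 194 = 132.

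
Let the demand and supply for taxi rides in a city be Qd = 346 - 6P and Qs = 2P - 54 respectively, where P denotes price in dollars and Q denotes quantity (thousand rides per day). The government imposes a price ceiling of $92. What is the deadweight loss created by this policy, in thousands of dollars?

0

Without the control the market clears where 346 - 6P = 2P - 54, i.e. P* = 50 and Q* = 46.
Since 92 is above P* = 50, the ceiling does not bind and the free-market outcome prevails.
Since the control does not bind, no trades are prevented and deadweight loss is zero.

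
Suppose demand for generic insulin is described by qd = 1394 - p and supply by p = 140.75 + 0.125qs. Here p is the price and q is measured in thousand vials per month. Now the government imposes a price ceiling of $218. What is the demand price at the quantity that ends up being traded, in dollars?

Rearranging supply gives qs = 8p - 1126. Equilibrium: 1394 - p = 8p - 1126, so 2520 = 9p and p* = 280, q* = 1114.
The ceiling of 218 is below the equilibrium price 280, so it binds.
At p = 218: qd = 1394 - 218 = 1176 and qs = 8·218 - 1126 = 618.
Only 618 units reach the market. On the demand curve, the marginal buyer's willingness to pay at q = 618 is (1394 - 618) = 776.

776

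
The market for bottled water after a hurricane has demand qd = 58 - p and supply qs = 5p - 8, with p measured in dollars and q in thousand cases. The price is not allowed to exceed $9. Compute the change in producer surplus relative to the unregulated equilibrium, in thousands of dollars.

In a free market, 58 - p = 5p - 8 gives the equilibrium p* = 11, q* = 47.
Since 9 < 11, the ceiling is binding.
At p = 9: qd = 58 - 9 = 49 and qs = 5·9 - 8 = 37.
Producer surplus without the control is ½ · (11 - 1.6) · 47 = 220.9.
With the ceiling, producers sell 37 units at 9, so PS = ½ · (9 - 1.6) · 37 = 136.9.
Change in producer surplus = 136.9 - 220.9 = -84.

-84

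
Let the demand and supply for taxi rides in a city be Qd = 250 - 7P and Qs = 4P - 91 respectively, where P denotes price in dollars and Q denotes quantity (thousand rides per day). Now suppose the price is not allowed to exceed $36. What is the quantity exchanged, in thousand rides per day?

33

Equilibrium: 250 - 7P = 4P - 91, so 341 = 11P and P* = 31, Q* = 33.
Since 36 is above P* = 31, the ceiling does not bind and the free-market outcome prevails.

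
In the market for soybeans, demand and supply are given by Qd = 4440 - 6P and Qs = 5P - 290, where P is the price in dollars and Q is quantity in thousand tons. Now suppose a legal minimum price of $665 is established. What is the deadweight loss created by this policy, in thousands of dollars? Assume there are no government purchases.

364485

In a free market, 4440 - 6P = 5P - 290 gives the equilibrium P* = 430, Q* = 1860.
Since 665 > 430, the floor is binding.
At P = 665: Qd = 4440 - 6·665 = 450 and Qs = 5·665 - 290 = 3035.
Quantity traded falls to 450. At Q = 450 the demand price is (4440 - 450)/6 = 665 and the supply price is (290 + 450)/5 = 148.
Deadweight loss = ½ · (665 - 148) · (1860 - 450) = ½ · 517 · 1410 = 364485.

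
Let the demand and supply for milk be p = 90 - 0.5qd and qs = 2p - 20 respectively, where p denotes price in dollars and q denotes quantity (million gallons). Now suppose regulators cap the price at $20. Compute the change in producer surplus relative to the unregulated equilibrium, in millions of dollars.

-1500

Rearranging demand gives qd = 180 - 2p. Setting quantity demanded equal to quantity supplied, 180 - 2p = 2p - 20, gives p* = 50 and q* = 80.
Since 20 < 50, the ceiling is binding.
At p = 20: qd = 180 - 2·20 = 140 and qs = 2·20 - 20 = 20.
Producer surplus without the control is ½ · (50 - 10) · 80 = 1600.
With the ceiling, producers sell 20 units at 20, so PS = ½ · (20 - 10) · 20 = 100.
Change in producer surplus = 100 - 1600 = -1500.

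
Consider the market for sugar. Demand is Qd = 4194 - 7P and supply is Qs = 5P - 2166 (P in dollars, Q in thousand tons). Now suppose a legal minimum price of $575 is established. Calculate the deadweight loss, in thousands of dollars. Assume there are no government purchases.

In a free market, 4194 - 7P = 5P - 2166 gives the equilibrium P* = 530, Q* = 484.
Because the floor (575) lies above the market-clearing price, it is binding.
At P = 575: Qd = 4194 - 7·575 = 169 and Qs = 5·575 - 2166 = 709.
Quantity traded falls to 169. At Q = 169 the demand price is (4194 - 169)/7 = 575 and the supply price is (2166 + 169)/5 = 467.
Deadweight loss = ½ · (575 - 467) · (484 - 169) = ½ · 108 · 315 = 17010.

17010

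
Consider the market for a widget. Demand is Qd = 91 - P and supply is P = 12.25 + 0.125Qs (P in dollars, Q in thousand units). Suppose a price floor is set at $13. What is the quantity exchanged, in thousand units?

70

Rearranging supply gives Qs = 8P - 98. Equilibrium: 91 - P = 8P - 98, so 189 = 9P and P* = 21, Q* = 70.
The floor of 13 is below the equilibrium price 21, so it is not binding; the market clears at P* = 21, Q* = 70.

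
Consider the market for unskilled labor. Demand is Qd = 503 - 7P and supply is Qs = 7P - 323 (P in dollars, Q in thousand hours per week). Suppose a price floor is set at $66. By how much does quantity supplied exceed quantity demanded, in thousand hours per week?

98

Equilibrium: 503 - 7P = 7P - 323, so 826 = 14P and P* = 59, Q* = 90.
Since 66 > 59, the floor is binding.
At P = 66: Qd = 503 - 7·66 = 41 and Qs = 7·66 - 323 = 139.
Surplus = Qs - Qd = 139 - 41 = 98.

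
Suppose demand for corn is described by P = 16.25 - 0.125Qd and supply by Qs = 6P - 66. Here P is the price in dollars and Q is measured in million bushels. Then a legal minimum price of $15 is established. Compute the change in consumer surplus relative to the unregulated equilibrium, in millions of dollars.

-14

Rearranging demand gives Qd = 130 - 8P. In a free market, 130 - 8P = 6P - 66 gives the equilibrium P* = 14, Q* = 18.
The floor of 15 is above the equilibrium price 14, so it binds.
At P = 15: Qd = 130 - 8·15 = 10 and Qs = 6·15 - 66 = 24.
Consumer surplus without the control is ½ · (16.25 - 14) · 18 = 20.25.
With the floor, consumers buy 10 units at 15, so CS = ½ · (16.25 - 15) · 10 = 6.25.
Change in consumer surplus = 6.25 - 20.25 = -14.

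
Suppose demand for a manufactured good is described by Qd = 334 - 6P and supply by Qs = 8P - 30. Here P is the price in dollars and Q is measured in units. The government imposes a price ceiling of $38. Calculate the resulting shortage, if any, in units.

0

Without the control the market clears where 334 - 6P = 8P - 30, i.e. P* = 26 and Q* = 178.
The ceiling of 38 is above the equilibrium price 26, so it is not binding; the market clears at P* = 26, Q* = 178.
Since the control does not bind, there is no shortage.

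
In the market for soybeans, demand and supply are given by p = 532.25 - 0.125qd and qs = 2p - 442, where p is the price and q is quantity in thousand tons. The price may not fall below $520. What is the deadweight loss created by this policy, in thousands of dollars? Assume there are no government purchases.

Rearranging demand gives qd = 4258 - 8p. Without the control the market clears where 4258 - 8p = 2p - 442, i.e. p* = 470 and q* = 498.
Because the floor (520) lies above the market-clearing price, it is binding.
At p = 520: qd = 4258 - 8·520 = 98 and qs = 2·520 - 442 = 598.
Quantity traded falls to 98. At q = 98 the demand price is (4258 - 98)/8 = 520 and the supply price is (442 + 98)/2 = 270.
Deadweight loss = ½ · (520 - 270) · (498 - 98) = ½ · 250 · 400 = 50000.

50000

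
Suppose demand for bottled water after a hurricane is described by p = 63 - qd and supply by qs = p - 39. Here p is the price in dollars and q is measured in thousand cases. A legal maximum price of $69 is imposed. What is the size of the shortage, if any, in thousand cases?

Rearranging demand gives qd = 63 - p. Setting quantity demanded equal to quantity supplied, 63 - p = p - 39, gives p* = 51 and q* = 12.
Since 69 is above p* = 51, the ceiling does not bind and the free-market outcome prevails.
Since the control does not bind, there is no shortage.

0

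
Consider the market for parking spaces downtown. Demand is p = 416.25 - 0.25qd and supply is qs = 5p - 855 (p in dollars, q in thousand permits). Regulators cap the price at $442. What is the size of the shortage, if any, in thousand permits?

Rearranging demand gives qd = 1665 - 4p. Setting quantity demanded equal to quantity supplied, 1665 - 4p = 5p - 855, gives p* = 280 and q* = 545.
The ceiling of 442 is above the equilibrium price 280, so it is not binding; the market clears at p* = 280, q* = 545.
Since the control does not bind, there is no shortage.

0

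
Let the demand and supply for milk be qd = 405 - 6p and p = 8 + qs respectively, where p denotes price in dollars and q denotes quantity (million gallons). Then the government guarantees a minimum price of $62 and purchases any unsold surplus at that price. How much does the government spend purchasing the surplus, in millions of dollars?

Rearranging supply gives qs = p - 8. In a free market, 405 - 6p = p - 8 gives the equilibrium p* = 59, q* = 51.
The floor of 62 is above the equilibrium price 59, so it binds.
At p = 62: qd = 405 - 6·62 = 33 and qs = 62 - 8 = 54.
Surplus = qs - qd = 21.
Government expenditure = surplus × support price = 21 × 62 = 1302.

1302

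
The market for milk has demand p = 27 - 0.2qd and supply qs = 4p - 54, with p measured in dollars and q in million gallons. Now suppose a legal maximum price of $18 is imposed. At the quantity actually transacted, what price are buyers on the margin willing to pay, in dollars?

23.4

Rearranging demand gives qd = 135 - 5p. In a free market, 135 - 5p = 4p - 54 gives the equilibrium p* = 21, q* = 30.
Since 18 < 21, the ceiling is binding.
At p = 18: qd = 135 - 5·18 = 45 and qs = 4·18 - 54 = 18.
Only 18 units reach the market. On the demand curve, the marginal buyer's willingness to pay at q = 18 is (135 - 18)/5 = 23.4.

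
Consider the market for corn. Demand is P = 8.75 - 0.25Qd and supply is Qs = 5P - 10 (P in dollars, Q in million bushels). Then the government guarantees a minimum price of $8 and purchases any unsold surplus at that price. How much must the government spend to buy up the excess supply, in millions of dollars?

Rearranging demand gives Qd = 35 - 4P. Equilibrium: 35 - 4P = 5P - 10, so 45 = 9P and P* = 5, Q* = 15.
The floor of 8 is above the equilibrium price 5, so it binds.
At P = 8: Qd = 35 - 4·8 = 3 and Qs = 5·8 - 10 = 30.
Surplus = Qs - Qd = 27.
Government expenditure = surplus × support price = 27 × 8 = 216.

216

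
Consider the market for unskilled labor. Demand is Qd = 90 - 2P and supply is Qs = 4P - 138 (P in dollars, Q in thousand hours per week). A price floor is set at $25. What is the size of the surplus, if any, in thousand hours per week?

Setting quantity demanded equal to quantity supplied, 90 - 2P = 4P - 138, gives P* = 38 and Q* = 14.
The floor of 25 is below the equilibrium price 38, so it is not binding; the market clears at P* = 38, Q* = 14.
Since the control does not bind, there is no surplus.

0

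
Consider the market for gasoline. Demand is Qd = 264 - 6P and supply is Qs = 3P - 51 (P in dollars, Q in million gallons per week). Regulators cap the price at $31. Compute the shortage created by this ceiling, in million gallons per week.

36

Setting quantity demanded equal to quantity supplied, 264 - 6P = 3P - 51, gives P* = 35 and Q* = 54.
The ceiling of 31 is below the equilibrium price 35, so it binds.
At P = 31: Qd = 264 - 6·31 = 78 and Qs = 3·31 - 51 = 42.
Shortage = Qd - Qs = 78 - 42 = 36.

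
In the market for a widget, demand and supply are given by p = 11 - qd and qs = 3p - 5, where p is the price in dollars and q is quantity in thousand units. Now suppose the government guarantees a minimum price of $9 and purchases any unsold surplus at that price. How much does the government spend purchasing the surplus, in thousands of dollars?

180

Rearranging demand gives qd = 11 - p. Without the control the market clears where 11 - p = 3p - 5, i.e. p* = 4 and q* = 7.
The floor of 9 is above the equilibrium price 4, so it binds.
At p = 9: qd = 11 - 9 = 2 and qs = 3·9 - 5 = 22.
Surplus = qs - qd = 20.
Government expenditure = surplus × support price = 20 × 9 = 180.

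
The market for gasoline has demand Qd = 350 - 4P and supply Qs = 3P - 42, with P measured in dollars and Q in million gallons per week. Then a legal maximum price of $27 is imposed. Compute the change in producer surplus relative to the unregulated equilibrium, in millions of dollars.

Equilibrium: 350 - 4P = 3P - 42, so 392 = 7P and P* = 56, Q* = 126.
The ceiling of 27 is below the equilibrium price 56, so it binds.
At P = 27: Qd = 350 - 4·27 = 242 and Qs = 3·27 - 42 = 39.
Producer surplus without the control is ½ · (56 - 14) · 126 = 2646.
With the ceiling, producers sell 39 units at 27, so PS = ½ · (27 - 14) · 39 = 253.5.
Change in producer surplus = 253.5 - 2646 = -2392.5.

-2392.5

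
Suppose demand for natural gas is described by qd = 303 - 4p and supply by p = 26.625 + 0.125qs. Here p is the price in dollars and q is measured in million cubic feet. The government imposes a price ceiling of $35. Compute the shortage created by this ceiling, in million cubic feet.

96

Rearranging supply gives qs = 8p - 213. In a free market, 303 - 4p = 8p - 213 gives the equilibrium p* = 43, q* = 131.
The ceiling of 35 is below the equilibrium price 43, so it binds.
At p = 35: qd = 303 - 4·35 = 163 and qs = 8·35 - 213 = 67.
Shortage = qd - qs = 163 - 67 = 96.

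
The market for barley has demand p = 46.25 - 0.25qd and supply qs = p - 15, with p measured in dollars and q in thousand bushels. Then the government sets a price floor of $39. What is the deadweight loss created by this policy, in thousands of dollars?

Rearranging demand gives qd = 185 - 4p. Equilibrium: 185 - 4p = p - 15, so 200 = 5p and p* = 40, q* = 25.
Since 39 is below p* = 40, the floor does not bind and the free-market outcome prevails.
Since the control does not bind, no trades are prevented and deadweight loss is zero.

0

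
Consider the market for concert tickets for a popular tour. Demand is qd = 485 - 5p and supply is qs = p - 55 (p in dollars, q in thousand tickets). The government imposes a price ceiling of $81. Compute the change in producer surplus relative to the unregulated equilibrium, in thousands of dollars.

Without the control the market clears where 485 - 5p = p - 55, i.e. p* = 90 and q* = 35.
Because the ceiling (81) lies below the market-clearing price, it is binding.
At p = 81: qd = 485 - 5·81 = 80 and qs = 81 - 55 = 26.
Producer surplus without the control is ½ · (90 - 55) · 35 = 612.5.
With the ceiling, producers sell 26 units at 81, so PS = ½ · (81 - 55) · 26 = 338.
Change in producer surplus = 338 - 612.5 = -274.5.

-274.5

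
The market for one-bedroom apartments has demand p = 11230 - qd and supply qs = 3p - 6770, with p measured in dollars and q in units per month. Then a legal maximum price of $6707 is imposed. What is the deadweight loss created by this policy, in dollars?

0

Rearranging demand gives qd = 11230 - p. Setting quantity demanded equal to quantity supplied, 11230 - p = 3p - 6770, gives p* = 4500 and q* = 6730.
The ceiling of 6707 is above the equilibrium price 4500, so it is not binding; the market clears at p* = 4500, q* = 6730.
Since the control does not bind, no trades are prevented and deadweight loss is zero.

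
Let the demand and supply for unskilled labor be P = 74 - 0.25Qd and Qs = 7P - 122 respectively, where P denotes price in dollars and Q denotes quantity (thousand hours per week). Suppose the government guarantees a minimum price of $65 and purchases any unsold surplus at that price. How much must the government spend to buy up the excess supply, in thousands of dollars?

Rearranging demand gives Qd = 296 - 4P. In a free market, 296 - 4P = 7P - 122 gives the equilibrium P* = 38, Q* = 144.
The floor of 65 is above the equilibrium price 38, so it binds.
At P = 65: Qd = 296 - 4·65 = 36 and Qs = 7·65 - 122 = 333.
Surplus = Qs - Qd = 297.
Government expenditure = surplus × support price = 297 × 65 = 19305.

19305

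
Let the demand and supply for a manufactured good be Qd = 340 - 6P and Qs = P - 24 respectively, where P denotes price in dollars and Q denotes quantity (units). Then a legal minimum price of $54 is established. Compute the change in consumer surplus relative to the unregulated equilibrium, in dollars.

-44

Setting quantity demanded equal to quantity supplied, 340 - 6P = P - 24, gives P* = 52 and Q* = 28.
The floor of 54 is above the equilibrium price 52, so it binds.
At P = 54: Qd = 340 - 6·54 = 16 and Qs = 54 - 24 = 30.
Consumer surplus without the control is ½ · (170/3 - 52) · 28 = 196/3.
With the floor, consumers buy 16 units at 54, so CS = ½ · (170/3 - 54) · 16 = 64/3.
Change in consumer surplus = 64/3 - 196/3 = -44.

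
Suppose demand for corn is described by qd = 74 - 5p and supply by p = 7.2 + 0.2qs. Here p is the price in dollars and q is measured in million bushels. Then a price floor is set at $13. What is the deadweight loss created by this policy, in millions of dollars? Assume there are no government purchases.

20

Rearranging supply gives qs = 5p - 36. In a free market, 74 - 5p = 5p - 36 gives the equilibrium p* = 11, q* = 19.
Because the floor (13) lies above the market-clearing price, it is binding.
At p = 13: qd = 74 - 5·13 = 9 and qs = 5·13 - 36 = 29.
Quantity traded falls to 9. At q = 9 the demand price is (74 - 9)/5 = 13 and the supply price is (36 + 9)/5 = 9.
Deadweight loss = ½ · (13 - 9) · (19 - 9) = ½ · 4 · 10 = 20.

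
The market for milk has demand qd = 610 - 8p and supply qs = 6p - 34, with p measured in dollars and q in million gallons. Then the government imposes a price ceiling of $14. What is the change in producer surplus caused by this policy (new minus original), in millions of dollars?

Without the control the market clears where 610 - 8p = 6p - 34, i.e. p* = 46 and q* = 242.
The ceiling of 14 is below the equilibrium price 46, so it binds.
At p = 14: qd = 610 - 8·14 = 498 and qs = 6·14 - 34 = 50.
Producer surplus without the control is ½ · (46 - 17/3) · 242 = 14641/3.
With the ceiling, producers sell 50 units at 14, so PS = ½ · (14 - 17/3) · 50 = 625/3.
Change in producer surplus = 625/3 - 14641/3 = -4672.

-4672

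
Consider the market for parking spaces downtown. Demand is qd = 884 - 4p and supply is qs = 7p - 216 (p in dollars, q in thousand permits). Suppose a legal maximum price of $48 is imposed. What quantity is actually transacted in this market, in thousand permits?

Without the control the market clears where 884 - 4p = 7p - 216, i.e. p* = 100 and q* = 484.
The ceiling of 48 is below the equilibrium price 100, so it binds.
At p = 48: qd = 884 - 4·48 = 692 and qs = 7·48 - 216 = 120.
The quantity actually transacted is the short side, supply: 120.

120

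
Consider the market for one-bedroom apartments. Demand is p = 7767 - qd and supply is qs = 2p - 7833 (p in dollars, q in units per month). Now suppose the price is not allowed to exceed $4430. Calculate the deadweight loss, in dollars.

1778700

Rearranging demand gives qd = 7767 - p. Equilibrium: 7767 - p = 2p - 7833, so 15600 = 3p and p* = 5200, q* = 2567.
Because the ceiling (4430) lies below the market-clearing price, it is binding.
At p = 4430: qd = 7767 - 4430 = 3337 and qs = 2·4430 - 7833 = 1027.
Quantity traded falls to 1027. At q = 1027 the demand price is 7767 - 1027 = 6740 and the supply price is (7833 + 1027)/2 = 4430.
Deadweight loss = ½ · (6740 - 4430) · (2567 - 1027) = ½ · 2310 · 1540 = 1778700.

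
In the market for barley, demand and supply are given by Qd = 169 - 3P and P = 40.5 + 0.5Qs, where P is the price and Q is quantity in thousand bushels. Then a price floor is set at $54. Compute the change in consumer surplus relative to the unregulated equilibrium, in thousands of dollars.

Rearranging supply gives Qs = 2P - 81. In a free market, 169 - 3P = 2P - 81 gives the equilibrium P* = 50, Q* = 19.
Because the floor (54) lies above the market-clearing price, it is binding.
At P = 54: Qd = 169 - 3·54 = 7 and Qs = 2·54 - 81 = 27.
Consumer surplus without the control is ½ · (169/3 - 50) · 19 = 361/6.
With the floor, consumers buy 7 units at 54, so CS = ½ · (169/3 - 54) · 7 = 49/6.
Change in consumer surplus = 49/6 - 361/6 = -52.

-52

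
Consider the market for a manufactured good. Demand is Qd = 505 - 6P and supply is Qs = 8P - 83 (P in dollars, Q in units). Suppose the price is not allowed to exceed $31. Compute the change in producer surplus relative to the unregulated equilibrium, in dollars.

-2299

Equilibrium: 505 - 6P = 8P - 83, so 588 = 14P and P* = 42, Q* = 253.
Since 31 < 42, the ceiling is binding.
At P = 31: Qd = 505 - 6·31 = 319 and Qs = 8·31 - 83 = 165.
Producer surplus without the control is ½ · (42 - 10.375) · 253 = 4000.5625.
With the ceiling, producers sell 165 units at 31, so PS = ½ · (31 - 10.375) · 165 = 1701.5625.
Change in producer surplus = 1701.5625 - 4000.5625 = -2299.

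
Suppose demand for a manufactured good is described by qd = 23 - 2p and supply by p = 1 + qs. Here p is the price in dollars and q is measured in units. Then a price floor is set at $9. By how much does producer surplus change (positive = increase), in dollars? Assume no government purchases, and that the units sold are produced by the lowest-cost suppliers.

Rearranging supply gives qs = p - 1. In a free market, 23 - 2p = p - 1 gives the equilibrium p* = 8, q* = 7.
The floor of 9 is above the equilibrium price 8, so it binds.
At p = 9: qd = 23 - 2·9 = 5 and qs = 9 - 1 = 8.
Producer surplus without the control is ½ · (8 - 1) · 7 = 24.5.
With the floor, 5 units are sold at 9. The supply price at q = 5 is 6, so PS = ½ · [(9 - 1) + (9 - 6)] · 5 = 27.5.
Change in producer surplus = 27.5 - 24.5 = 3.

3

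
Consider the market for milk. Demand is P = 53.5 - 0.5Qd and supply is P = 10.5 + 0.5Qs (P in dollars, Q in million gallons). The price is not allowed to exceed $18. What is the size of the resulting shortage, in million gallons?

56

Rearranging demand gives Qd = 107 - 2P; rearranging supply gives Qs = 2P - 21. Setting quantity demanded equal to quantity supplied, 107 - 2P = 2P - 21, gives P* = 32 and Q* = 43.
Because the ceiling (18) lies below the market-clearing price, it is binding.
At P = 18: Qd = 107 - 2·18 = 71 and Qs = 2·18 - 21 = 15.
Shortage = Qd - Qs = 71 - 15 = 56.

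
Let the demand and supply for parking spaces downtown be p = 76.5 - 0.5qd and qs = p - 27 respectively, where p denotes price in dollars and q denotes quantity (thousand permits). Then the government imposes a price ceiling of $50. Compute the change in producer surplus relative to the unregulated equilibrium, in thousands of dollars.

-280

Rearranging demand gives qd = 153 - 2p. Equilibrium: 153 - 2p = p - 27, so 180 = 3p and p* = 60, q* = 33.
Because the ceiling (50) lies below the market-clearing price, it is binding.
At p = 50: qd = 153 - 2·50 = 53 and qs = 50 - 27 = 23.
Producer surplus without the control is ½ · (60 - 27) · 33 = 544.5.
With the ceiling, producers sell 23 units at 50, so PS = ½ · (50 - 27) · 23 = 264.5.
Change in producer surplus = 264.5 - 544.5 = -280.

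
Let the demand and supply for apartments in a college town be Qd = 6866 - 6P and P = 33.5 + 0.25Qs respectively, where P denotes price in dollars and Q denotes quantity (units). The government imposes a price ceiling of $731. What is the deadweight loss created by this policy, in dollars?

0

Rearranging supply gives Qs = 4P - 134. Setting quantity demanded equal to quantity supplied, 6866 - 6P = 4P - 134, gives P* = 700 and Q* = 2666.
The ceiling of 731 is above the equilibrium price 700, so it is not binding; the market clears at P* = 700, Q* = 2666.
Since the control does not bind, no trades are prevented and deadweight loss is zero.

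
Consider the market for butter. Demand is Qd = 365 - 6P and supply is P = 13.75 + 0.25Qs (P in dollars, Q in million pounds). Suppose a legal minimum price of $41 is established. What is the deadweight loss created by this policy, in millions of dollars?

Rearranging supply gives Qs = 4P - 55. Without the control the market clears where 365 - 6P = 4P - 55, i.e. P* = 42 and Q* = 113.
Since 41 is below P* = 42, the floor does not bind and the free-market outcome prevails.
Since the control does not bind, no trades are prevented and deadweight loss is zero.

0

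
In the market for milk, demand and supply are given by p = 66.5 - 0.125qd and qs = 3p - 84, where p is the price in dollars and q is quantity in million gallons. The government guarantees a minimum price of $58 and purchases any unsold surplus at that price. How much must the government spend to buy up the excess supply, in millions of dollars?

1276

Rearranging demand gives qd = 532 - 8p. Without the control the market clears where 532 - 8p = 3p - 84, i.e. p* = 56 and q* = 84.
The floor of 58 is above the equilibrium price 56, so it binds.
At p = 58: qd = 532 - 8·58 = 68 and qs = 3·58 - 84 = 90.
Surplus = qs - qd = 22.
Government expenditure = surplus × support price = 22 × 58 = 1276.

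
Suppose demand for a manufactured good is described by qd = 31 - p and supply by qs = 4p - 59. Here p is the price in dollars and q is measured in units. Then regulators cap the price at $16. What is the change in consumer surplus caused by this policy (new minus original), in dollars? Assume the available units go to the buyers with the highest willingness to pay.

-22

Equilibrium: 31 - p = 4p - 59, so 90 = 5p and p* = 18, q* = 13.
Because the ceiling (16) lies below the market-clearing price, it is binding.
At p = 16: qd = 31 - 16 = 15 and qs = 4·16 - 59 = 5.
Consumer surplus without the control is ½ · (31 - 18) · 13 = 84.5.
With the ceiling, 5 units are sold at 16 (assume they go to the highest-value buyers). The demand price at q = 5 is 26, so CS = ½ · [(31 - 16) + (26 - 16)] · 5 = 62.5.
Change in consumer surplus = 62.5 - 84.5 = -22.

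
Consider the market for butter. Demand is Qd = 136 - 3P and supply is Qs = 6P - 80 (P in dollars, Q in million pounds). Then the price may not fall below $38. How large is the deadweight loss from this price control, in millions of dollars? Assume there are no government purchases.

Setting quantity demanded equal to quantity supplied, 136 - 3P = 6P - 80, gives P* = 24 and Q* = 64.
The floor of 38 is above the equilibrium price 24, so it binds.
At P = 38: Qd = 136 - 3·38 = 22 and Qs = 6·38 - 80 = 148.
Quantity traded falls to 22. At Q = 22 the demand price is (136 - 22)/3 = 38 and the supply price is (80 + 22)/6 = 17.
Deadweight loss = ½ · (38 - 17) · (64 - 22) = ½ · 21 · 42 = 441.

441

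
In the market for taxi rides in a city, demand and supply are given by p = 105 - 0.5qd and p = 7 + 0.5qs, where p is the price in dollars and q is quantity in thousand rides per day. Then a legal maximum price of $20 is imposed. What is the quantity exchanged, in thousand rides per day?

Rearranging demand gives qd = 210 - 2p; rearranging supply gives qs = 2p - 14. Without the control the market clears where 210 - 2p = 2p - 14, i.e. p* = 56 and q* = 98.
Because the ceiling (20) lies below the market-clearing price, it is binding.
At p = 20: qd = 210 - 2·20 = 170 and qs = 2·20 - 14 = 26.
The quantity actually transacted is the short side, supply: 26.

26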